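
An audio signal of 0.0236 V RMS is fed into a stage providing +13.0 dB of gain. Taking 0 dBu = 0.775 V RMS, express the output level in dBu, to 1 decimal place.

-17.3 dBu

Input level: 20·log₁₀(0.0236/0.775) = -30.33 dBu.
Output: -30.33 + 13.0 = -17.3 dBu.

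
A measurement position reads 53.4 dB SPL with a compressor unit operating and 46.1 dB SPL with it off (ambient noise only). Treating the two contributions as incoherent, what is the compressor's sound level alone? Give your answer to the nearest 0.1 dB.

52.5 dB SPL

Background correction is a power subtraction:
L_src = 10·log₁₀(10^(53.4/10) − 10^(46.1/10)) = 10·log₁₀(178000) = 52.5 dB SPL.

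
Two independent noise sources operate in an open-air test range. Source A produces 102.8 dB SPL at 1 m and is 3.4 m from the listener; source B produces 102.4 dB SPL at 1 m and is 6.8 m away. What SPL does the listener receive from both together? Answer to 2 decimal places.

93.06 dB SPL

At the listener: L_A = 102.8 − 20·log₁₀(3.4) = 92.170 dB; L_B = 102.4 − 20·log₁₀(6.8) = 85.750 dB.
Combined: 10·log₁₀(10^(92.170/10)+10^(85.750/10)) = 93.06 dB SPL.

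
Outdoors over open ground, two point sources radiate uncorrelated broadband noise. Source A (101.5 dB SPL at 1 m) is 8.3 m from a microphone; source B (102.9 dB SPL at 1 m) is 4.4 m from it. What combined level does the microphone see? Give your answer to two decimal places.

90.84 dB SPL

At the listener: L_A = 101.5 − 20·log₁₀(8.3) = 83.118 dB; L_B = 102.9 − 20·log₁₀(4.4) = 90.031 dB.
Combined: 10·log₁₀(10^(83.118/10)+10^(90.031/10)) = 90.84 dB SPL.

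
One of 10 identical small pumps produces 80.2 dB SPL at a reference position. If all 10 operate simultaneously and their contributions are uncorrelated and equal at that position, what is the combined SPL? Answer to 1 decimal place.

90.2 dB SPL

10 equal incoherent sources raise the level by 10·log₁₀(10) = 10.00 dB.
L_total = 80.2 + 10.00 = 90.2 dB SPL.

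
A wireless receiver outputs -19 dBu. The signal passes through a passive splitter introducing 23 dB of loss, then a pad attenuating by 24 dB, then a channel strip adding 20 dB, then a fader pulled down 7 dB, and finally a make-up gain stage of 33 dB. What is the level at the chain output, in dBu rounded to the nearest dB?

Gain stages sum in dB:
-19 − 23 − 24 + 20 − 7 + 33 = -20 dBu.

-20 dBu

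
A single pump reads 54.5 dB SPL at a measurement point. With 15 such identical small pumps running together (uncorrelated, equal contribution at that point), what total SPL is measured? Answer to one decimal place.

66.3 dB SPL

15 equal incoherent sources raise the level by 10·log₁₀(15) = 11.76 dB.
L_total = 54.5 + 11.76 = 66.3 dB SPL.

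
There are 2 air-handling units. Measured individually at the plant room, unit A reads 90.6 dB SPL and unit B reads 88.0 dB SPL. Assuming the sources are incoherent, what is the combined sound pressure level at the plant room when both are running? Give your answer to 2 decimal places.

92.50 dB SPL

Uncorrelated sources add in intensity (power), not in dB.
L_total = 10·log₁₀(10^(90.6/10) + 10^(88.0/10)) = 10·log₁₀(1779000000) = 92.50 dB SPL.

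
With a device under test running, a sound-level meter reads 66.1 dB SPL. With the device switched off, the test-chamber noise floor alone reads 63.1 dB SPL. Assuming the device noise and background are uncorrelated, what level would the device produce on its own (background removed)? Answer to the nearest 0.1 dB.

63.1 dB SPL

Subtract intensities: L_src = 10·log₁₀(10^(L_total/10) − 10^(L_bg/10)).
L_src = 10·log₁₀(10^(66.1/10) − 10^(63.1/10)) = 10·log₁₀(2032000) = 63.1 dB SPL.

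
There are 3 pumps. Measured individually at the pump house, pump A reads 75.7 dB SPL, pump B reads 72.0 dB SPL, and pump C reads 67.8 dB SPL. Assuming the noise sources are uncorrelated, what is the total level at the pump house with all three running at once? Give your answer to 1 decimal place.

77.7 dB SPL

Uncorrelated sources add in intensity (power), not in dB.
L_total = 10·log₁₀(10^(75.7/10) + 10^(72.0/10) + 10^(67.8/10)) = 10·log₁₀(59030000) = 77.7 dB SPL.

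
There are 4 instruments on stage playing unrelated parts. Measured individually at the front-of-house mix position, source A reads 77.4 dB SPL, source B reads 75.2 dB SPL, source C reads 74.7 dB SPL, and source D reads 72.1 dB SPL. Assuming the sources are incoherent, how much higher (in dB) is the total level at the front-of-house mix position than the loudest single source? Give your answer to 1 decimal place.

Incoherent sources sum as intensities:
L_total = 10·log₁₀(10^(77.4/10) + 10^(75.2/10) + 10^(74.7/10) + 10^(72.1/10)) = 81.26 dB SPL.
Excess over the loudest (77.4 dB): 81.26 − 77.4 = 3.9 dB.

3.9 dB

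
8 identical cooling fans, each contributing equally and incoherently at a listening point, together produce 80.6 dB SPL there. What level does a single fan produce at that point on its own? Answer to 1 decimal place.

8 equal incoherent sources add 10·log₁₀(8) = 9.03 dB over one source.
L_one = 80.6 − 9.03 = 71.6 dB SPL.

71.6 dB SPL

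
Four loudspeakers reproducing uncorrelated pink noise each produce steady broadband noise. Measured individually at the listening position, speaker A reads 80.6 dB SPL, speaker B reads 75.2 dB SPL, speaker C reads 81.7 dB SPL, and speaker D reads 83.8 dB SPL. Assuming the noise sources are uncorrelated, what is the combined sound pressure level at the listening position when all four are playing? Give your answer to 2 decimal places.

87.29 dB SPL

Incoherent sources sum as intensities:
L_total = 10·log₁₀(10^(80.6/10) + 10^(75.2/10) + 10^(81.7/10) + 10^(83.8/10)) = 10·log₁₀(535700000) = 87.29 dB SPL.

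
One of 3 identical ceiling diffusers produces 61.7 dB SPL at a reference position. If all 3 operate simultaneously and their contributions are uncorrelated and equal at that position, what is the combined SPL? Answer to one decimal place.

3 equal incoherent sources raise the level by 10·log₁₀(3) = 4.77 dB.
L_total = 61.7 + 4.77 = 66.5 dB SPL.

66.5 dB SPL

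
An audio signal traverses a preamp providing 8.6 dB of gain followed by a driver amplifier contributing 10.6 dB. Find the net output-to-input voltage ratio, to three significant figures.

Net gain = 8.6 + 10.6 = 19.2 dB.
Voltage ratio = 10^(19.2/20) = 9.12.

9.12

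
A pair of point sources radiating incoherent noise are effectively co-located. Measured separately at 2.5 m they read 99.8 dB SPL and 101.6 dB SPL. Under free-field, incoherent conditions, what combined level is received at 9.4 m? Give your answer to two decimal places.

Combined at 2.5 m: 10·log₁₀(10^(99.8/10)+10^(101.6/10)) = 103.803 dB SPL.
Then apply −20·log₁₀(9.4/2.5) = -11.504 dB → 92.30 dB SPL.

92.30 dB SPL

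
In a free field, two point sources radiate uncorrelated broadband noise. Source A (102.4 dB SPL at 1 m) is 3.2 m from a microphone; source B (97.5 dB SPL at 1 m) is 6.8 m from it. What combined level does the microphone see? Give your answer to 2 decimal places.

At the listener: L_A = 102.4 − 20·log₁₀(3.2) = 92.297 dB; L_B = 97.5 − 20·log₁₀(6.8) = 80.850 dB.
Combined: 10·log₁₀(10^(92.297/10)+10^(80.850/10)) = 92.60 dB SPL.

92.60 dB SPL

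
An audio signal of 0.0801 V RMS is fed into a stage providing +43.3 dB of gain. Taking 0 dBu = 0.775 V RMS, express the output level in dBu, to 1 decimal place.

Input level: 20·log₁₀(0.0801/0.775) = -19.71 dBu.
Output: -19.71 + 43.3 = +23.6 dBu.

+23.6 dBu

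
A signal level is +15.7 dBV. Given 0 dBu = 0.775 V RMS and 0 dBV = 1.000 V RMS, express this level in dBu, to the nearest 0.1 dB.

The offset between the scales is 20·log₁₀(0.775/1.000) = −2.214 dB.
So dBu = +15.7 + 2.214 = +17.9 dBu.

+17.9 dBu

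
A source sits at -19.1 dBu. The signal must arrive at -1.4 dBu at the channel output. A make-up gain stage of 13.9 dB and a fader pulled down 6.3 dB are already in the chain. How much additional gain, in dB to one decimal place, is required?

The required make-up gain is the shortfall in the dB sum.
G = -1.4 − (-19.1) − 13.9 + 6.3 = 10.1 dB.

10.1 dB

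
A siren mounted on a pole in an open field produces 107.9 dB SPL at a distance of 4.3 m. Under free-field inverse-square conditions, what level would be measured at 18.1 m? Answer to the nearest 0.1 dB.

Inverse-square spreading gives ΔL = −20·log₁₀(d₂/d₁).
ΔL = −20·log₁₀(18.1/4.3) = -12.48 dB, so L₂ = 107.9 + (-12.48) = 95.4 dB SPL.

95.4 dB SPL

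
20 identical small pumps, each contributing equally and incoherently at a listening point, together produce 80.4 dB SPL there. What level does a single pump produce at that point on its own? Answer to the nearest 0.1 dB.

67.4 dB SPL

20 equal incoherent sources add 10·log₁₀(20) = 13.01 dB over one source.
L_one = 80.4 − 13.01 = 67.4 dB SPL.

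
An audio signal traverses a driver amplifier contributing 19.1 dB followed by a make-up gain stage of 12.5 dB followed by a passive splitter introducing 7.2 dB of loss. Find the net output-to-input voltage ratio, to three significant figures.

16.6

Net gain = 19.1 + 12.5 + (−7.2) = 24.4 dB.
Voltage ratio = 10^(24.4/20) = 16.6.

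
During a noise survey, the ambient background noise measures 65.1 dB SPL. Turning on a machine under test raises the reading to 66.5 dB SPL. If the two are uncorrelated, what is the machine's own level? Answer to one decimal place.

Background correction is a power subtraction:
L_src = 10·log₁₀(10^(66.5/10) − 10^(65.1/10)) = 10·log₁₀(1231000) = 60.9 dB SPL.

60.9 dB SPL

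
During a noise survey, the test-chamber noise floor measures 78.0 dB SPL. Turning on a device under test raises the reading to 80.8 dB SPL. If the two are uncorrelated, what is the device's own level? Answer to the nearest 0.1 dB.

Background correction is a power subtraction:
L_src = 10·log₁₀(10^(80.8/10) − 10^(78.0/10)) = 10·log₁₀(57130000) = 77.6 dB SPL.

77.6 dB SPL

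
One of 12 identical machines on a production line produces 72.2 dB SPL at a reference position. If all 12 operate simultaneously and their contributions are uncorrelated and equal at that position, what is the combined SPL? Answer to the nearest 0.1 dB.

12 equal incoherent sources raise the level by 10·log₁₀(12) = 10.79 dB.
L_total = 72.2 + 10.79 = 83.0 dB SPL.

83.0 dB SPL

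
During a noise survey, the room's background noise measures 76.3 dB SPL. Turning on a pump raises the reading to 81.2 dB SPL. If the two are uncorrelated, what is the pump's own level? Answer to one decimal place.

Background correction is a power subtraction:
L_src = 10·log₁₀(10^(81.2/10) − 10^(76.3/10)) = 10·log₁₀(89170000) = 79.5 dB SPL.

79.5 dB SPL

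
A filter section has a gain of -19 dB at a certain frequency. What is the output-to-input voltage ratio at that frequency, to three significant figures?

Voltage ratio = 10^(dB/20).
10^(-19/20) = 10^(-0.9500) = 0.112.

0.112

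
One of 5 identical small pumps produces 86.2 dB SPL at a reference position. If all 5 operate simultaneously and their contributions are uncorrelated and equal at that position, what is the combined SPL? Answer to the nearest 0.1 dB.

5 equal incoherent sources raise the level by 10·log₁₀(5) = 6.99 dB.
L_total = 86.2 + 6.99 = 93.2 dB SPL.

93.2 dB SPL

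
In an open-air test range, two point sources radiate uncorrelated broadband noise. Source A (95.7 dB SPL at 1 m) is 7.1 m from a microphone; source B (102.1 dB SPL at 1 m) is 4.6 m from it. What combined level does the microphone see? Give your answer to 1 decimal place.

At the listener: L_A = 95.7 − 20·log₁₀(7.1) = 78.67 dB; L_B = 102.1 − 20·log₁₀(4.6) = 88.84 dB.
Combined: 10·log₁₀(10^(78.67/10)+10^(88.84/10)) = 89.2 dB SPL.

89.2 dB SPL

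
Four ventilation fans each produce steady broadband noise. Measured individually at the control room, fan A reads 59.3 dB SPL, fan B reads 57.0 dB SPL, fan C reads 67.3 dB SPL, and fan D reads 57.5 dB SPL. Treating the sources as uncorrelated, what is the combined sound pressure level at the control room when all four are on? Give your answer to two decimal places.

Incoherent sources sum as intensities:
L_total = 10·log₁₀(10^(59.3/10) + 10^(57.0/10) + 10^(67.3/10) + 10^(57.5/10)) = 10·log₁₀(7285000) = 68.62 dB SPL.

68.62 dB SPL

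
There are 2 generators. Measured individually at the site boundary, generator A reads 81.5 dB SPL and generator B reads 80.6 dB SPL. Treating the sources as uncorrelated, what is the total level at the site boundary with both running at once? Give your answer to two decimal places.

Uncorrelated sources add in intensity (power), not in dB.
L_total = 10·log₁₀(10^(81.5/10) + 10^(80.6/10)) = 10·log₁₀(256100000) = 84.08 dB SPL.

84.08 dB SPL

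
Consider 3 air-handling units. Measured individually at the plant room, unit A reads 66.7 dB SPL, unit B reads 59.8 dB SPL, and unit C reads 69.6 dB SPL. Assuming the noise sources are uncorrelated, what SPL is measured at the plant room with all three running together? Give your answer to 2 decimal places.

Add the sources as powers (linear), then convert back to dB:
L_total = 10·log₁₀(10^(66.7/10) + 10^(59.8/10) + 10^(69.6/10)) = 10·log₁₀(14750000) = 71.69 dB SPL.

71.69 dB SPL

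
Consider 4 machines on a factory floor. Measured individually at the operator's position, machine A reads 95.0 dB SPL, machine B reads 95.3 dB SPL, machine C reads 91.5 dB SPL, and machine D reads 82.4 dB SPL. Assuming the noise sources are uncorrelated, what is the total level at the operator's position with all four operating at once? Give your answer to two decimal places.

Incoherent sources sum as intensities:
L_total = 10·log₁₀(10^(95.0/10) + 10^(95.3/10) + 10^(91.5/10) + 10^(82.4/10)) = 10·log₁₀(8137000000) = 99.10 dB SPL.

99.10 dB SPL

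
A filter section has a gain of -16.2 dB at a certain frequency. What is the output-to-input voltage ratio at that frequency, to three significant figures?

Voltage ratio = 10^(dB/20).
10^(-16.2/20) = 10^(-0.8100) = 0.155.

0.155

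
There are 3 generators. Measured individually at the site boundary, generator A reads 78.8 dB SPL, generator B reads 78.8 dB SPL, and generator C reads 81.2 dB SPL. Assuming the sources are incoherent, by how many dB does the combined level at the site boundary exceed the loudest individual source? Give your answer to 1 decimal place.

Uncorrelated sources add in intensity (power), not in dB.
L_total = 10·log₁₀(10^(78.8/10) + 10^(78.8/10) + 10^(81.2/10)) = 84.53 dB SPL.
Excess over the loudest (81.2 dB): 84.53 − 81.2 = 3.3 dB.

3.3 dB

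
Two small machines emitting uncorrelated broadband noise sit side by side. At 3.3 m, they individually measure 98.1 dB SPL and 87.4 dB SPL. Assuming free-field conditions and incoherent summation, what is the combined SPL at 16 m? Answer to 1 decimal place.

84.7 dB SPL

Combined at 3.3 m: 10·log₁₀(10^(98.1/10)+10^(87.4/10)) = 98.45 dB SPL.
Then apply −20·log₁₀(16/3.3) = -13.71 dB → 84.7 dB SPL.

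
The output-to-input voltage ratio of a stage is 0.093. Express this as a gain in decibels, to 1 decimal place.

-20.6 dB

Voltage is an amplitude quantity, so gain = 20·log₁₀(V_out/V_in).
20·log₁₀(0.093) = -20.6 dB.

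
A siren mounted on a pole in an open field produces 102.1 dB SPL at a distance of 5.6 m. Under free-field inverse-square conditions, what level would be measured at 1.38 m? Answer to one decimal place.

Free-field point source: level drops by 20·log₁₀ of the distance ratio.
ΔL = −20·log₁₀(1.38/5.6) = 12.17 dB, so L₂ = 102.1 + (12.17) = 114.3 dB SPL.

114.3 dB SPL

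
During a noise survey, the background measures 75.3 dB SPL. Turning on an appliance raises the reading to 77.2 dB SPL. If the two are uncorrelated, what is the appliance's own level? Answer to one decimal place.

72.7 dB SPL

Background correction is a power subtraction:
L_src = 10·log₁₀(10^(77.2/10) − 10^(75.3/10)) = 10·log₁₀(18600000) = 72.7 dB SPL.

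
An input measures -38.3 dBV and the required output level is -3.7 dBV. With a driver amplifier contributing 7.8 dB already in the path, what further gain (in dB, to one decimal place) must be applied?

The required make-up gain is the shortfall in the dB sum.
G = -3.7 − (-38.3) − 7.8 = 26.8 dB.

26.8 dB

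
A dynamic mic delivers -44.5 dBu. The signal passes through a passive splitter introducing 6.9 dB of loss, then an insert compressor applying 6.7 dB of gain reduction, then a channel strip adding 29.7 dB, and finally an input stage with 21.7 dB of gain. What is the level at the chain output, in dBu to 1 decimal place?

-6.7 dBu

Gain stages sum in dB:
-44.5 − 6.9 − 6.7 + 29.7 + 21.7 = -6.7 dBu.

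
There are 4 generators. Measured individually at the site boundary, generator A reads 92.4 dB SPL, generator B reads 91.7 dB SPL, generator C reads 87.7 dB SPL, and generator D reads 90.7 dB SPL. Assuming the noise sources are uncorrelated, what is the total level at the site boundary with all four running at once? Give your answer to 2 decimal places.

96.97 dB SPL

Add the sources as powers (linear), then convert back to dB:
L_total = 10·log₁₀(10^(92.4/10) + 10^(91.7/10) + 10^(87.7/10) + 10^(90.7/10)) = 10·log₁₀(4981000000) = 96.97 dB SPL.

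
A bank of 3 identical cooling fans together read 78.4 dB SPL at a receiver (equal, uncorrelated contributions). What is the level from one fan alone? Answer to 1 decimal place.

3 equal incoherent sources add 10·log₁₀(3) = 4.77 dB over one source.
L_one = 78.4 − 4.77 = 73.6 dB SPL.

73.6 dB SPL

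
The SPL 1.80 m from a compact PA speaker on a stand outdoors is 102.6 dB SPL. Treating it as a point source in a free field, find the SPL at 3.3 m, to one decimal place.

97.3 dB SPL

Inverse-square spreading gives ΔL = −20·log₁₀(d₂/d₁).
ΔL = −20·log₁₀(3.3/1.80) = -5.26 dB, so L₂ = 102.6 + (-5.26) = 97.3 dB SPL.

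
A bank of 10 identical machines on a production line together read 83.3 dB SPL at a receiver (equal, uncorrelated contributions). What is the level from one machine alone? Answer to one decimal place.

10 equal incoherent sources add 10·log₁₀(10) = 10.00 dB over one source.
L_one = 83.3 − 10.00 = 73.3 dB SPL.

73.3 dB SPL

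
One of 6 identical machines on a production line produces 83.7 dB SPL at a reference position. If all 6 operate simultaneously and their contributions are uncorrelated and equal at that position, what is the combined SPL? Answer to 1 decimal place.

91.5 dB SPL

6 equal incoherent sources raise the level by 10·log₁₀(6) = 7.78 dB.
L_total = 83.7 + 7.78 = 91.5 dB SPL.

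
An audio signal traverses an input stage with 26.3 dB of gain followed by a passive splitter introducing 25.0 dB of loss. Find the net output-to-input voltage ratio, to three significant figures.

Net gain = 26.3 + (−25.0) = 1.3 dB.
Voltage ratio = 10^(1.3/20) = 1.16.

1.16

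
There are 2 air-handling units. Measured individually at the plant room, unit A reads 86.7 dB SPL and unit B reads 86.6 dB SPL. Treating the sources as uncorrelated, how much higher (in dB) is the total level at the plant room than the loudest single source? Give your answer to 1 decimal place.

3.0 dB

Uncorrelated sources add in intensity (power), not in dB.
L_total = 10·log₁₀(10^(86.7/10) + 10^(86.6/10)) = 89.66 dB SPL.
Excess over the loudest (86.7 dB): 89.66 − 86.7 = 3.0 dB.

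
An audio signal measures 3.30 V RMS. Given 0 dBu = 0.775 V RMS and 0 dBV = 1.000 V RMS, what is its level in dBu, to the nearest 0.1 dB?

dBu = 20·log₁₀(V / 0.775 V).
20·log₁₀(3.30/0.775) = +12.6 dBu.

+12.6 dBu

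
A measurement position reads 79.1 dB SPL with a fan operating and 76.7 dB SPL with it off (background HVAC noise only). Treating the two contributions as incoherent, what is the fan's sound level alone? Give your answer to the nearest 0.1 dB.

75.4 dB SPL

Remove the background by subtracting linear intensities:
L_src = 10·log₁₀(10^(79.1/10) − 10^(76.7/10)) = 10·log₁₀(34510000) = 75.4 dB SPL.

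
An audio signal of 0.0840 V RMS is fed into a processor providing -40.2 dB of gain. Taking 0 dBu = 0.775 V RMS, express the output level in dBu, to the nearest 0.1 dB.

Input level: 20·log₁₀(0.0840/0.775) = -19.30 dBu.
Output: -19.30 − 40.2 = -59.5 dBu.

-59.5 dBu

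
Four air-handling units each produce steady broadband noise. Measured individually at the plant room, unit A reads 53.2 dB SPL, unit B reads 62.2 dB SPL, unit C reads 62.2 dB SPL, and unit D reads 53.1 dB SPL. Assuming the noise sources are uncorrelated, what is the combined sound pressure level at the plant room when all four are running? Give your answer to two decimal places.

65.72 dB SPL

Add the sources as powers (linear), then convert back to dB:
L_total = 10·log₁₀(10^(53.2/10) + 10^(62.2/10) + 10^(62.2/10) + 10^(53.1/10)) = 10·log₁₀(3732000) = 65.72 dB SPL.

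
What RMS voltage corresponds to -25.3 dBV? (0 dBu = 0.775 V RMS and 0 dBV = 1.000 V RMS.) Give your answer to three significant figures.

V = 1.000 V × 10^(-25.3/20).
= 1.000 × 0.05433 = 0.0543 V.

0.0543 V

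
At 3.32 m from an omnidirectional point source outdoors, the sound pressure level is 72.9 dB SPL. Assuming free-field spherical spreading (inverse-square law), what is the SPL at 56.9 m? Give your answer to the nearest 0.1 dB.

48.2 dB SPL

Free-field point source: level drops by 20·log₁₀ of the distance ratio.
ΔL = −20·log₁₀(56.9/3.32) = -24.68 dB, so L₂ = 72.9 + (-24.68) = 48.2 dB SPL.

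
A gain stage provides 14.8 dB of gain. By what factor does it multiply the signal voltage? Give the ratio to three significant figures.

5.50

Voltage ratio = 10^(dB/20).
10^(14.8/20) = 10^(0.7400) = 5.50.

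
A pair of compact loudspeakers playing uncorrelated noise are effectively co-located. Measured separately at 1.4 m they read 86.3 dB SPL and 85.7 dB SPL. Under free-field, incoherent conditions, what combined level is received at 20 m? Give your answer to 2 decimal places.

65.92 dB SPL

Combined at 1.4 m: 10·log₁₀(10^(86.3/10)+10^(85.7/10)) = 89.021 dB SPL.
Then apply −20·log₁₀(20/1.4) = -23.098 dB → 65.92 dB SPL.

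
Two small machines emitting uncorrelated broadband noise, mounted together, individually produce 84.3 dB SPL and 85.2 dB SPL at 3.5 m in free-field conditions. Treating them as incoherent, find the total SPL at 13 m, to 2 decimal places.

Combined at 3.5 m: 10·log₁₀(10^(84.3/10)+10^(85.2/10)) = 87.784 dB SPL.
Then apply −20·log₁₀(13/3.5) = -11.398 dB → 76.39 dB SPL.

76.39 dB SPL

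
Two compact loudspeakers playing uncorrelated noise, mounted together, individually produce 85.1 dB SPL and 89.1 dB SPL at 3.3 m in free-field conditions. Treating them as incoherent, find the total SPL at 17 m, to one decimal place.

76.3 dB SPL

Combined at 3.3 m: 10·log₁₀(10^(85.1/10)+10^(89.1/10)) = 90.56 dB SPL.
Then apply −20·log₁₀(17/3.3) = -14.24 dB → 76.3 dB SPL.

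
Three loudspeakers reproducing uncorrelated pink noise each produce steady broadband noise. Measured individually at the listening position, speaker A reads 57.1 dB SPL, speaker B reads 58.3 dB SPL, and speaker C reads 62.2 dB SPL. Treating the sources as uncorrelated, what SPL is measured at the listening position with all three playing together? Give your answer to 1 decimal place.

64.5 dB SPL

Uncorrelated sources add in intensity (power), not in dB.
L_total = 10·log₁₀(10^(57.1/10) + 10^(58.3/10) + 10^(62.2/10)) = 10·log₁₀(2849000) = 64.5 dB SPL.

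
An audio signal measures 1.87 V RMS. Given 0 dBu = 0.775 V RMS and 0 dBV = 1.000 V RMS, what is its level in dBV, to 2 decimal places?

+5.44 dBV

dBV = 20·log₁₀(V / 1.000 V).
20·log₁₀(1.87/1.000) = +5.44 dBV.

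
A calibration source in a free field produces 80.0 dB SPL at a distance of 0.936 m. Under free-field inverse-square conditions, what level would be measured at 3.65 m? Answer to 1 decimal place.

Free-field point source: level drops by 20·log₁₀ of the distance ratio.
ΔL = −20·log₁₀(3.65/0.936) = -11.82 dB, so L₂ = 80.0 + (-11.82) = 68.2 dB SPL.

68.2 dB SPL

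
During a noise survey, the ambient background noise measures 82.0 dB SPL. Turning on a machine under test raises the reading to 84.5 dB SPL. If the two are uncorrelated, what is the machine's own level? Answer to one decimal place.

80.9 dB SPL

Subtract intensities: L_src = 10·log₁₀(10^(L_total/10) − 10^(L_bg/10)).
L_src = 10·log₁₀(10^(84.5/10) − 10^(82.0/10)) = 10·log₁₀(123300000) = 80.9 dB SPL.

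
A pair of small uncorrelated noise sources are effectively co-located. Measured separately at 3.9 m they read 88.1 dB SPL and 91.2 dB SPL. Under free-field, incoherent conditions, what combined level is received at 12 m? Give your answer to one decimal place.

83.2 dB SPL

Combined at 3.9 m: 10·log₁₀(10^(88.1/10)+10^(91.2/10)) = 92.93 dB SPL.
Then apply −20·log₁₀(12/3.9) = -9.76 dB → 83.2 dB SPL.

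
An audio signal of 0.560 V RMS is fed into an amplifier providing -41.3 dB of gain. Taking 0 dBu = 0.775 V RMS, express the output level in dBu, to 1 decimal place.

-44.1 dBu

Input level: 20·log₁₀(0.560/0.775) = -2.82 dBu.
Output: -2.82 − 41.3 = -44.1 dBu.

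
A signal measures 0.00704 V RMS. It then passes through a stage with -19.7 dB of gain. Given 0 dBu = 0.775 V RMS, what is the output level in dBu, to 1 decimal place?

Input level: 20·log₁₀(0.00704/0.775) = -40.83 dBu.
Output: -40.83 − 19.7 = -60.5 dBu.

-60.5 dBu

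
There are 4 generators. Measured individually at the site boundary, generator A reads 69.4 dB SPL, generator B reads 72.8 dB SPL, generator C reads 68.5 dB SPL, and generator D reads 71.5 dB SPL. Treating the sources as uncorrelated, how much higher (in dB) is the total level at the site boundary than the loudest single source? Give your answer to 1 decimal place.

Add the sources as powers (linear), then convert back to dB:
L_total = 10·log₁₀(10^(69.4/10) + 10^(72.8/10) + 10^(68.5/10) + 10^(71.5/10)) = 76.90 dB SPL.
Excess over the loudest (72.8 dB): 76.90 − 72.8 = 4.1 dB.

4.1 dB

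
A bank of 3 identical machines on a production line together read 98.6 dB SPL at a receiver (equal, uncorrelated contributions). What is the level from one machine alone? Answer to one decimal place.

3 equal incoherent sources add 10·log₁₀(3) = 4.77 dB over one source.
L_one = 98.6 − 4.77 = 93.8 dB SPL.

93.8 dB SPL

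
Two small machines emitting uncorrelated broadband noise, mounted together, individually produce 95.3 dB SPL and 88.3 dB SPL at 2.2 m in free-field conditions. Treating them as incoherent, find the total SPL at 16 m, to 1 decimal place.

78.9 dB SPL

Combined at 2.2 m: 10·log₁₀(10^(95.3/10)+10^(88.3/10)) = 96.09 dB SPL.
Then apply −20·log₁₀(16/2.2) = -17.23 dB → 78.9 dB SPL.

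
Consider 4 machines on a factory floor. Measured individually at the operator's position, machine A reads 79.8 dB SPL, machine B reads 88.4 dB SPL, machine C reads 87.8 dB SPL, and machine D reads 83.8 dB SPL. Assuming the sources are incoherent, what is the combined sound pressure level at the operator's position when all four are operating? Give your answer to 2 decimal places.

92.12 dB SPL

Add the sources as powers (linear), then convert back to dB:
L_total = 10·log₁₀(10^(79.8/10) + 10^(88.4/10) + 10^(87.8/10) + 10^(83.8/10)) = 10·log₁₀(1630000000) = 92.12 dB SPL.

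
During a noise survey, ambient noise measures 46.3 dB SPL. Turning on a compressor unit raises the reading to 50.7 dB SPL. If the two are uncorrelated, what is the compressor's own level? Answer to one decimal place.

48.7 dB SPL

Subtract intensities: L_src = 10·log₁₀(10^(L_total/10) − 10^(L_bg/10)).
L_src = 10·log₁₀(10^(50.7/10) − 10^(46.3/10)) = 10·log₁₀(74830) = 48.7 dB SPL.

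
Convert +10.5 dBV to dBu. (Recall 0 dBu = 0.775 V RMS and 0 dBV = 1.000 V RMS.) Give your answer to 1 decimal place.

The offset between the scales is 20·log₁₀(0.775/1.000) = −2.214 dB.
So dBu = +10.5 + 2.214 = +12.7 dBu.

+12.7 dBu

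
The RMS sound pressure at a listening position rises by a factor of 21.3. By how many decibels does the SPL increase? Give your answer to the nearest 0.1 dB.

Sound pressure is an amplitude quantity: ΔL = 20·log₁₀(p₂/p₁).
20·log₁₀(21.3) = 26.6 dB.

26.6 dB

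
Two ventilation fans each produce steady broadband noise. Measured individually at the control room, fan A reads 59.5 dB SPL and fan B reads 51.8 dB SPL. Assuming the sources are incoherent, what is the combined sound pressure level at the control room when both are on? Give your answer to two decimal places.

Incoherent sources sum as intensities:
L_total = 10·log₁₀(10^(59.5/10) + 10^(51.8/10)) = 10·log₁₀(1043000) = 60.18 dB SPL.

60.18 dB SPL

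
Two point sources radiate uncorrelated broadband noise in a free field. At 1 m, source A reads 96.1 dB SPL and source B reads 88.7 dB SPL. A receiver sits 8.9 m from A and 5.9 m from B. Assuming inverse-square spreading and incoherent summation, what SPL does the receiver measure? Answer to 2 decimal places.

78.62 dB SPL

At the listener: L_A = 96.1 − 20·log₁₀(8.9) = 77.112 dB; L_B = 88.7 − 20·log₁₀(5.9) = 73.283 dB.
Combined: 10·log₁₀(10^(77.112/10)+10^(73.283/10)) = 78.62 dB SPL.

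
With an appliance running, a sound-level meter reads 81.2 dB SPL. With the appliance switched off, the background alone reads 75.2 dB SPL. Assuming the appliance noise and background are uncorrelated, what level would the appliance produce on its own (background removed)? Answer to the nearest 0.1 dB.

79.9 dB SPL

Subtract intensities: L_src = 10·log₁₀(10^(L_total/10) − 10^(L_bg/10)).
L_src = 10·log₁₀(10^(81.2/10) − 10^(75.2/10)) = 10·log₁₀(98710000) = 79.9 dB SPL.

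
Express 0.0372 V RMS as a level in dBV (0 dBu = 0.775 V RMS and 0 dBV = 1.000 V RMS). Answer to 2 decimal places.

dBV = 20·log₁₀(V / 1.000 V).
20·log₁₀(0.0372/1.000) = -28.59 dBV.

-28.59 dBV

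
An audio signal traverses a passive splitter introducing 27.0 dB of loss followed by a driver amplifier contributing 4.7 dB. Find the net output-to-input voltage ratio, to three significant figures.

Net gain = (−27.0) + 4.7 = -22.3 dB.
Voltage ratio = 10^(-22.3/20) = 0.0767.

0.0767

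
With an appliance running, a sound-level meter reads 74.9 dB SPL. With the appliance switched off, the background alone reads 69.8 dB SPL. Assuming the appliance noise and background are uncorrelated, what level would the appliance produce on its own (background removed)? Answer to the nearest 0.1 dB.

Background correction is a power subtraction:
L_src = 10·log₁₀(10^(74.9/10) − 10^(69.8/10)) = 10·log₁₀(21350000) = 73.3 dB SPL.

73.3 dB SPL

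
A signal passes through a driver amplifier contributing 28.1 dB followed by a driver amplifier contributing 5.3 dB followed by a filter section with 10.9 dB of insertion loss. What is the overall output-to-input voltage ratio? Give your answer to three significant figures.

Net gain = 28.1 + 5.3 + (−10.9) = 22.5 dB.
Voltage ratio = 10^(22.5/20) = 13.3.

13.3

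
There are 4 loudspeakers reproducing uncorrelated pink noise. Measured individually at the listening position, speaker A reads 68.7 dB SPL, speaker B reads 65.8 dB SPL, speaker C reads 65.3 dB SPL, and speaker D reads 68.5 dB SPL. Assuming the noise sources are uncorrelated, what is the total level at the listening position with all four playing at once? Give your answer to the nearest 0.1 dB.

Incoherent sources sum as intensities:
L_total = 10·log₁₀(10^(68.7/10) + 10^(65.8/10) + 10^(65.3/10) + 10^(68.5/10)) = 10·log₁₀(21680000) = 73.4 dB SPL.

73.4 dB SPL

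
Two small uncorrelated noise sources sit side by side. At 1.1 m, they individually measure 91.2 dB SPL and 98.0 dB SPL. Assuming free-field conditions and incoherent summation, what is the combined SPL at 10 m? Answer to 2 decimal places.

Combined at 1.1 m: 10·log₁₀(10^(91.2/10)+10^(98.0/10)) = 98.824 dB SPL.
Then apply −20·log₁₀(10/1.1) = -19.172 dB → 79.65 dB SPL.

79.65 dB SPL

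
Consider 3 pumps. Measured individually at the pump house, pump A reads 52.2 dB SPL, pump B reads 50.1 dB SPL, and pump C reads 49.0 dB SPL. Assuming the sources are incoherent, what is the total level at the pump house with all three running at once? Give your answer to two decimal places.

Incoherent sources sum as intensities:
L_total = 10·log₁₀(10^(52.2/10) + 10^(50.1/10) + 10^(49.0/10)) = 10·log₁₀(347700) = 55.41 dB SPL.

55.41 dB SPL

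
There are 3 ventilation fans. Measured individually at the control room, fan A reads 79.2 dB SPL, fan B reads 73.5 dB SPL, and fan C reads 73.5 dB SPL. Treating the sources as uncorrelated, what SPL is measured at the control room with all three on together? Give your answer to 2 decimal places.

81.07 dB SPL

Add the sources as powers (linear), then convert back to dB:
L_total = 10·log₁₀(10^(79.2/10) + 10^(73.5/10) + 10^(73.5/10)) = 10·log₁₀(128000000) = 81.07 dB SPL.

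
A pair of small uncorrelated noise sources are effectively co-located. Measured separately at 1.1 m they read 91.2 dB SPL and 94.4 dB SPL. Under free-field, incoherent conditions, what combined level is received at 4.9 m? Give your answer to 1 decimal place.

Combined at 1.1 m: 10·log₁₀(10^(91.2/10)+10^(94.4/10)) = 96.10 dB SPL.
Then apply −20·log₁₀(4.9/1.1) = -12.98 dB → 83.1 dB SPL.

83.1 dB SPL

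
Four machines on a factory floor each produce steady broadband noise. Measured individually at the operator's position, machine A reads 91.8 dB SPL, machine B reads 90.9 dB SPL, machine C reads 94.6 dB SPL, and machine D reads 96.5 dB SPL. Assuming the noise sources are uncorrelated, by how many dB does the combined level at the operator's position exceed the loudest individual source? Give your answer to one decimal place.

3.5 dB

Uncorrelated sources add in intensity (power), not in dB.
L_total = 10·log₁₀(10^(91.8/10) + 10^(90.9/10) + 10^(94.6/10) + 10^(96.5/10)) = 100.04 dB SPL.
Excess over the loudest (96.5 dB): 100.04 − 96.5 = 3.5 dB.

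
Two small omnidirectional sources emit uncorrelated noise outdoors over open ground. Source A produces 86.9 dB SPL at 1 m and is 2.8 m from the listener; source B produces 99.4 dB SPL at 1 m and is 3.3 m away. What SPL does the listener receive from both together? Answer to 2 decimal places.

At the listener: L_A = 86.9 − 20·log₁₀(2.8) = 77.957 dB; L_B = 99.4 − 20·log₁₀(3.3) = 89.030 dB.
Combined: 10·log₁₀(10^(77.957/10)+10^(89.030/10)) = 89.36 dB SPL.

89.36 dB SPL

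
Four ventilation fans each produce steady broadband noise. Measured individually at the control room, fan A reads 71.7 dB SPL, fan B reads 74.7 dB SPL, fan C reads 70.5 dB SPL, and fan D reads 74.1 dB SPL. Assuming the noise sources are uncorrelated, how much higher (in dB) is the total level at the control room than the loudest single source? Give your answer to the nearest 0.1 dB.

Add the sources as powers (linear), then convert back to dB:
L_total = 10·log₁₀(10^(71.7/10) + 10^(74.7/10) + 10^(70.5/10) + 10^(74.1/10)) = 79.10 dB SPL.
Excess over the loudest (74.7 dB): 79.10 − 74.7 = 4.4 dB.

4.4 dB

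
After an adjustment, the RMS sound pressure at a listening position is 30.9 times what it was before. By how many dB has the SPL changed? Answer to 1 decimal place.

29.8 dB

Sound pressure is an amplitude quantity: ΔL = 20·log₁₀(p₂/p₁).
20·log₁₀(30.9) = 29.8 dB.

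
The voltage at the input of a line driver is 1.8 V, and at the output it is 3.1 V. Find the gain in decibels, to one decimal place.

4.7 dB

For a voltage ratio, dB = 20·log₁₀(V₂/V₁).
20·log₁₀(3.1/1.8) = 20·log₁₀(1.722) = 4.7 dB.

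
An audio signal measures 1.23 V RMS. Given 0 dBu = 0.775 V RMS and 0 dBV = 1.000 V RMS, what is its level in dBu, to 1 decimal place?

dBu = 20·log₁₀(V / 0.775 V).
20·log₁₀(1.23/0.775) = +4.0 dBu.

+4.0 dBu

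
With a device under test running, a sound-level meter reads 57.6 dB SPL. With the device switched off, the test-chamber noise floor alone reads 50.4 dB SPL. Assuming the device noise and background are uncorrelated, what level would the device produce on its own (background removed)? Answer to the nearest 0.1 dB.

56.7 dB SPL

Subtract intensities: L_src = 10·log₁₀(10^(L_total/10) − 10^(L_bg/10)).
L_src = 10·log₁₀(10^(57.6/10) − 10^(50.4/10)) = 10·log₁₀(465800) = 56.7 dB SPL.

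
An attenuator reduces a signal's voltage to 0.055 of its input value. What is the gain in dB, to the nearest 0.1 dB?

-25.2 dB

For a voltage ratio, dB = 20·log₁₀(V₂/V₁).
20·log₁₀(0.055) = -25.2 dB.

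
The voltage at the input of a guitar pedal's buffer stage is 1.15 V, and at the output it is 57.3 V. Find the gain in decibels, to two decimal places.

For a voltage ratio, dB = 20·log₁₀(V₂/V₁).
20·log₁₀(57.3/1.15) = 20·log₁₀(49.83) = 33.95 dB.

33.95 dB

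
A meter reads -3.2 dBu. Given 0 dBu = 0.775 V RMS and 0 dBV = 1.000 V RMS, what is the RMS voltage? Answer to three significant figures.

0.536 V

V = 0.775 V × 10^(-3.2/20).
= 0.775 × 0.6918 = 0.536 V.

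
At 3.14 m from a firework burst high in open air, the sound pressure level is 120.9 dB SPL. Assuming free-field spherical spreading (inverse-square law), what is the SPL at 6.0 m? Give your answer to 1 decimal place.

115.3 dB SPL

For a point source in a free field, ΔL = −20·log₁₀(d₂/d₁).
ΔL = −20·log₁₀(6.0/3.14) = -5.62 dB, so L₂ = 120.9 + (-5.62) = 115.3 dB SPL.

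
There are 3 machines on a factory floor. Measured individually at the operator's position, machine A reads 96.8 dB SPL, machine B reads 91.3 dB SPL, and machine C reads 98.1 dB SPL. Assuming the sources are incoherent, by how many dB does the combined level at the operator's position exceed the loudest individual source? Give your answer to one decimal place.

2.9 dB

Uncorrelated sources add in intensity (power), not in dB.
L_total = 10·log₁₀(10^(96.8/10) + 10^(91.3/10) + 10^(98.1/10)) = 101.00 dB SPL.
Excess over the loudest (98.1 dB): 101.00 − 98.1 = 2.9 dB.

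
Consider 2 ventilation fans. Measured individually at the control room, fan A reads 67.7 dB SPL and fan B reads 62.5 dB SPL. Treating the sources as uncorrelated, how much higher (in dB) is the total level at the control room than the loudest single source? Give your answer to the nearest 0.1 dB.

Add the sources as powers (linear), then convert back to dB:
L_total = 10·log₁₀(10^(67.7/10) + 10^(62.5/10)) = 68.85 dB SPL.
Excess over the loudest (67.7 dB): 68.85 − 67.7 = 1.1 dB.

1.1 dB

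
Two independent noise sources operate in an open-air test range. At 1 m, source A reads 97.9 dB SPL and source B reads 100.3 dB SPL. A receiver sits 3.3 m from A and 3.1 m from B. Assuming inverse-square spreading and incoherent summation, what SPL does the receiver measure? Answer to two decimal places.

At the listener: L_A = 97.9 − 20·log₁₀(3.3) = 87.530 dB; L_B = 100.3 − 20·log₁₀(3.1) = 90.473 dB.
Combined: 10·log₁₀(10^(87.530/10)+10^(90.473/10)) = 92.26 dB SPL.

92.26 dB SPL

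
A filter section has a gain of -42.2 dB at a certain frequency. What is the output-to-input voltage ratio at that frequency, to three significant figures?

0.00776

Voltage ratio = 10^(dB/20).
10^(-42.2/20) = 10^(-2.110) = 0.00776.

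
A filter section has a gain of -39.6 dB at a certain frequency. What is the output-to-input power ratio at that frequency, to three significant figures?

Power ratio = 10^(dB/10).
10^(-39.6/10) = 10^(-3.960) = 0.000110.

0.000110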